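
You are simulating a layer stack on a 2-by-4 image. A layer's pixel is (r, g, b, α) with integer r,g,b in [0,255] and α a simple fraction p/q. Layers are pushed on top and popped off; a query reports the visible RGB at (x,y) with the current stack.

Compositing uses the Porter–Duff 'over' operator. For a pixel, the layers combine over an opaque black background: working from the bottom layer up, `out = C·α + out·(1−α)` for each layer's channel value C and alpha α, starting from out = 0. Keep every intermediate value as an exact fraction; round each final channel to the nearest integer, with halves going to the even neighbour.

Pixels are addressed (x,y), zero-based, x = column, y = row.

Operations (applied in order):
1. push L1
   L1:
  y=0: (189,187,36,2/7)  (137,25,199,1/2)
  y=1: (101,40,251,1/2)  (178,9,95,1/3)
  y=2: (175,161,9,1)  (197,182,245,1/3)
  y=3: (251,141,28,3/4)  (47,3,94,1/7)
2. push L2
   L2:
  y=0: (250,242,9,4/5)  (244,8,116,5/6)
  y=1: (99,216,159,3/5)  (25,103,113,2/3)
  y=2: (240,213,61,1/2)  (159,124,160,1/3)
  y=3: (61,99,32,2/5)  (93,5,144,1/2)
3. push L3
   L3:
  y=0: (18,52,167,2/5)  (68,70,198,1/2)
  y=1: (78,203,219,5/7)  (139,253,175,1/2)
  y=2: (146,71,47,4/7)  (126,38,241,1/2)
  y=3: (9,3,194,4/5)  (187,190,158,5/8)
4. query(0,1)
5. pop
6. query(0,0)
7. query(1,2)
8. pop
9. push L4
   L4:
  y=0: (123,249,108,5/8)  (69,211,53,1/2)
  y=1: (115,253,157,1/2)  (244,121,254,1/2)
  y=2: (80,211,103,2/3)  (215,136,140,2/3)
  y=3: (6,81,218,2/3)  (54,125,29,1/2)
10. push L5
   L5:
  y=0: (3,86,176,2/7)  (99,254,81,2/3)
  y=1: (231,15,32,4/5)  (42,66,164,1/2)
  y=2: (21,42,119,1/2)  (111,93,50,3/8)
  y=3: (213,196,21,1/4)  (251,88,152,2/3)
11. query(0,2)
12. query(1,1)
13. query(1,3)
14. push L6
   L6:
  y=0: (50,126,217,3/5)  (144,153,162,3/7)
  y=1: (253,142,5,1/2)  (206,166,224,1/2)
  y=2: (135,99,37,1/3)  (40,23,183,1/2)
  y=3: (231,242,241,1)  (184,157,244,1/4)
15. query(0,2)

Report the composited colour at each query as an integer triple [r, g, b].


query (0,1) [L1,L2,L3] — begin 0,0,0
L1 α=1/2: [101/2, 20, 251/2]
L2 α=3/5: [398/5, 688/5, 728/5]
L3 α=5/7: [2746/35, 6451/35, 6931/35]
= [78, 184, 198]

(0,0) stack=L1,L2; from [0,0,0]:
+L1 (α=2/7) → [54, 374/7, 72/7]
+L2 (α=4/5) → [1054/5, 1430/7, 324/35]
rounded: [211, 204, 9]

query (1,2) [L1,L2] — begin 0,0,0
L1 α=1/3: [197/3, 182/3, 245/3]
L2 α=1/3: [871/9, 736/9, 970/9]
rounded: [97, 82, 108]

(0,2) stack=L1,L4,L5; from [0,0,0]:
L1 α=1: [175, 161, 9]
L4 α=2/3: [335/3, 583/3, 215/3]
L5 α=1/2: [199/3, 709/6, 286/3]
→ [66, 118, 95]

query (1,1) [L1,L4,L5] — begin 0,0,0
after L1 α=1/3: [178/3, 3, 95/3]
after L4 α=1/2: [455/3, 62, 857/6]
after L5 α=1/2: [581/6, 64, 1841/12]
= [97, 64, 153]

query (1,3) [L1,L4,L5] — begin 0,0,0
after L1 α=1/7: [47/7, 3/7, 94/7]
after L4 α=1/2: [425/14, 439/7, 297/14]
after L5 α=2/3: [7453/42, 557/7, 4553/42]
→ [177, 80, 108]

query (0,2) [L1,L4,L5,L6] — begin 0,0,0
L1 α=1: [175, 161, 9]
L4 α=2/3: [335/3, 583/3, 215/3]
L5 α=1/2: [199/3, 709/6, 286/3]
L6 α=1/3: [803/9, 1006/9, 683/9]
= [89, 112, 76]


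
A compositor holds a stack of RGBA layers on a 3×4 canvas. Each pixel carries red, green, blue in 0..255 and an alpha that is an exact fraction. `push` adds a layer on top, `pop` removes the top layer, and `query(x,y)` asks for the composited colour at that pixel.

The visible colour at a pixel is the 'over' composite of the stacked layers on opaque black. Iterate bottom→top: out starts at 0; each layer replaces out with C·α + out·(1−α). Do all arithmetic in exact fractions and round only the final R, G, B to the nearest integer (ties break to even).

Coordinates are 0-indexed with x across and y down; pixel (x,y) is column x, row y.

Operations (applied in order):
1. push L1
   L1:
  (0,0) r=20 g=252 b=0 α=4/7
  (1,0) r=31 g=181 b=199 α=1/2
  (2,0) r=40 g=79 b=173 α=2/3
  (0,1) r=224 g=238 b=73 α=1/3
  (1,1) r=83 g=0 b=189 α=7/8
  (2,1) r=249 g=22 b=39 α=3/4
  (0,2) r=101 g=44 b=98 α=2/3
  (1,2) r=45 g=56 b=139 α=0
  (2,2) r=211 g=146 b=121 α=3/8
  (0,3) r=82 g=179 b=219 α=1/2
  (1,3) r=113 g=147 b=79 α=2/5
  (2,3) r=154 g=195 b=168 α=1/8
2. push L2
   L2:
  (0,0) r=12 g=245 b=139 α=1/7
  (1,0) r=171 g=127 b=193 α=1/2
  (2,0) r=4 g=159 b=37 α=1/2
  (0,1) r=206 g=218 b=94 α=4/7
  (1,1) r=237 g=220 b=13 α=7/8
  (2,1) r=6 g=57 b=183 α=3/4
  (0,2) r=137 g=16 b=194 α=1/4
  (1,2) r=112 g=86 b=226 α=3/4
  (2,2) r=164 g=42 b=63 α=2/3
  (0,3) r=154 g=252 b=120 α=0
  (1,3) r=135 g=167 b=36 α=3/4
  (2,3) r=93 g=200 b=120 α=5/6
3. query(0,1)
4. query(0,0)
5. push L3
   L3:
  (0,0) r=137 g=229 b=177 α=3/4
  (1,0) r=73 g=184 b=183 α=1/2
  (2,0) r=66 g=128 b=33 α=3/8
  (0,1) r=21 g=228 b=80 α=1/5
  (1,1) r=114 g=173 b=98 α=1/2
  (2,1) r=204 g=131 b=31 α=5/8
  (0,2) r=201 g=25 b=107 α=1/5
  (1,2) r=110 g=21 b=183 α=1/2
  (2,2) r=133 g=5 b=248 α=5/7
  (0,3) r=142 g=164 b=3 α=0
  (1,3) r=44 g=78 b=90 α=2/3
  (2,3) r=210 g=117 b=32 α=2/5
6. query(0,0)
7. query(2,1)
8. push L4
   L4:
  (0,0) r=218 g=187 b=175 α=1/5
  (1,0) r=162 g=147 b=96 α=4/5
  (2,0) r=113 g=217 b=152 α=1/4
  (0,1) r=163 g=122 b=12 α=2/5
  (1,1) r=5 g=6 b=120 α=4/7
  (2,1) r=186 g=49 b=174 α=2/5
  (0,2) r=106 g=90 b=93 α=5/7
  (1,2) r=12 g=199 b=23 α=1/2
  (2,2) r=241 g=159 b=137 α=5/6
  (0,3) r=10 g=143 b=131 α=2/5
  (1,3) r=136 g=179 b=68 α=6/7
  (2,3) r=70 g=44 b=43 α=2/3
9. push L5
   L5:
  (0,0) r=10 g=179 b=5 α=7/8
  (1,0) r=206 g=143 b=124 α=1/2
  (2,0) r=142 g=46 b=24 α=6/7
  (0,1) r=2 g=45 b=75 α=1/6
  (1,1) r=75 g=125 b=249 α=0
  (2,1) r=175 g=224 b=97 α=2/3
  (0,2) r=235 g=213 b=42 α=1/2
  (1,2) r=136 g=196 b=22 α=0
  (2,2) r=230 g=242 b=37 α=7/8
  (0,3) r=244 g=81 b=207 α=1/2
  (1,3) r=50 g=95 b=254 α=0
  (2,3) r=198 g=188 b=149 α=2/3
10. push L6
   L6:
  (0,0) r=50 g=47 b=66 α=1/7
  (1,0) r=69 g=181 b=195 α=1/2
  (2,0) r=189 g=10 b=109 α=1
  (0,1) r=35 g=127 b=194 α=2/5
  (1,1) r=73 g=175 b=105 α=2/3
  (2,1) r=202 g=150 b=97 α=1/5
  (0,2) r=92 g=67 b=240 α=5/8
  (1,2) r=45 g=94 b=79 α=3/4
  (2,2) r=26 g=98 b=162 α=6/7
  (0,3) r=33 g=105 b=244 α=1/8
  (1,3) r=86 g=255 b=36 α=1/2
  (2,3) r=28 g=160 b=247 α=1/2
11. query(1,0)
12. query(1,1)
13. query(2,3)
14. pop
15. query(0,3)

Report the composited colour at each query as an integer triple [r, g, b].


(0,1) stack=L1,L2; from [0,0,0]:
L1 α=1/3: [224/3, 238/3, 73/3]
L2 α=4/7: [1048/7, 1110/7, 449/7]
→ [150, 159, 64]

query (0,0) [L1,L2] — begin 0,0,0
after L1 α=4/7: [80/7, 144, 0]
after L2 α=1/7: [564/49, 1109/7, 139/7]
→ [12, 158, 20]

(0,0) stack=L1,L2,L3; from [0,0,0]:
L1 α=4/7: [80/7, 144, 0]
L2 α=1/7: [564/49, 1109/7, 139/7]
L3 α=3/4: [20703/196, 2959/14, 964/7]
→ [106, 211, 138]

query (2,1) [L1,L2,L3] — begin 0,0,0
+L1 (α=3/4) → [747/4, 33/2, 117/4]
+L2 (α=3/4) → [819/16, 375/8, 2313/16]
+L3 (α=5/8) → [18777/128, 6365/64, 9419/128]
= [147, 99, 74]

(1,0) stack=L1,L2,L3,L4,L5,L6; from [0,0,0]:
L1 α=1/2: [31/2, 181/2, 199/2]
L2 α=1/2: [373/4, 435/4, 585/4]
L3 α=1/2: [665/8, 1171/8, 1317/8]
L4 α=4/5: [5849/40, 1175/8, 4389/40]
L5 α=1/2: [14089/80, 2319/16, 9349/80]
L6 α=1/2: [19609/160, 5215/32, 24949/160]
rounded: [123, 163, 156]

query (1,1) [L1,L2,L3,L4,L5,L6] — begin 0,0,0
+L1 (α=7/8) → [581/8, 0, 1323/8]
+L2 (α=7/8) → [13853/64, 385/2, 2051/64]
+L3 (α=1/2) → [21149/128, 731/4, 8323/128]
+L4 (α=4/7) → [66007/896, 327/4, 86409/896]
+L5 (α=0) → [66007/896, 327/4, 86409/896]
+L6 (α=2/3) → [196823/2688, 1727/12, 91523/896]
→ [73, 144, 102]

at x=2,y=3 over L1,L2,L3,L4,L5,L6:
L1 α=1/8: [77/4, 195/8, 21]
L2 α=5/6: [1937/24, 8195/48, 207/2]
L3 α=2/5: [5297/40, 11939/80, 749/10]
L4 α=2/3: [10897/120, 18979/240, 1609/30]
L5 α=2/3: [58417/360, 109219/720, 10549/90]
L6 α=1/2: [68497/720, 224419/1440, 32779/180]
rounded: [95, 156, 182]

query (0,3) [L1,L2,L3,L4,L5] — begin 0,0,0
+L1 (α=1/2) → [41, 179/2, 219/2]
+L2 (α=0) → [41, 179/2, 219/2]
+L3 (α=0) → [41, 179/2, 219/2]
+L4 (α=2/5) → [143/5, 1109/10, 1181/10]
+L5 (α=1/2) → [1363/10, 1919/20, 3251/20]
rounded: [136, 96, 163]


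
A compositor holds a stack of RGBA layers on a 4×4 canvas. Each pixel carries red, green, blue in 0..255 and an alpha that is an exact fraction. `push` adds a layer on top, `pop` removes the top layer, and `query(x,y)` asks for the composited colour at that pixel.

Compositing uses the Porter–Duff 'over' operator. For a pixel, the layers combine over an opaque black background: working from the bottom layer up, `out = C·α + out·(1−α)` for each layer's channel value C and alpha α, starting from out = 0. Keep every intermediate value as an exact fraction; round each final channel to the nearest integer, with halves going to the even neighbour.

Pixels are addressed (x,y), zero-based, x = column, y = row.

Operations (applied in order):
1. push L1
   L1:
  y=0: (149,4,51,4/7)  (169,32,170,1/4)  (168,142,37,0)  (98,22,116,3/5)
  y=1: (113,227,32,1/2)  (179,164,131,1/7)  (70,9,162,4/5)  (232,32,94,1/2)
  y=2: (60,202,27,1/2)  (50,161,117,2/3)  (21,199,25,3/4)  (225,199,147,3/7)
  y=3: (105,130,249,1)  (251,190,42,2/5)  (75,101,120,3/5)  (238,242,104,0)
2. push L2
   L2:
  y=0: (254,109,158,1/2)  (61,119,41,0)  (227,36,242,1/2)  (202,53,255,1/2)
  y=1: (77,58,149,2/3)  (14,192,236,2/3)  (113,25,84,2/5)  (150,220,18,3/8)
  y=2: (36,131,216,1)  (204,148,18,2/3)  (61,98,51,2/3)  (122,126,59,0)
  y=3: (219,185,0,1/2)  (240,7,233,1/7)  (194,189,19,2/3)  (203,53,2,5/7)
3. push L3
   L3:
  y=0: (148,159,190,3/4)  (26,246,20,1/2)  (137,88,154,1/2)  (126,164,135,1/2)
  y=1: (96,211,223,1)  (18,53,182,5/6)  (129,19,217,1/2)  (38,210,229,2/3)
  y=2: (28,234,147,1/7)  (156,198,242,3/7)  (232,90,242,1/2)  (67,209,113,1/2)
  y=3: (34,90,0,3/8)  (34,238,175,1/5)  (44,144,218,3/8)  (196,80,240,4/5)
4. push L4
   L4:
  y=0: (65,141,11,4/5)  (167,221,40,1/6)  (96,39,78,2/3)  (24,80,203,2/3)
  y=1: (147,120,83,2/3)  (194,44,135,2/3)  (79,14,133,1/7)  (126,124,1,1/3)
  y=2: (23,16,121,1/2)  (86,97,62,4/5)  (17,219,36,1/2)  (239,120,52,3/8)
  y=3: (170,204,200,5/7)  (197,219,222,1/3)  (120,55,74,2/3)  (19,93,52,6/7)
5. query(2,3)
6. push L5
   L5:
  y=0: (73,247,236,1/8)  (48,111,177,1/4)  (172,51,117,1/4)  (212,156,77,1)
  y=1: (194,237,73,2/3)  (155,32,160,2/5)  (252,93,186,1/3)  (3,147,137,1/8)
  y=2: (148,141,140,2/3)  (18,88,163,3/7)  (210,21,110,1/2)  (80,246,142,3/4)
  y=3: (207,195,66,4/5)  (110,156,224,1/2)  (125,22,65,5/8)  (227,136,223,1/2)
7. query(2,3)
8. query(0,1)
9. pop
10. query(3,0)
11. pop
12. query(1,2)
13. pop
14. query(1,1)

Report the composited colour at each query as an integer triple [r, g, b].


query (2,3) [L1,L2,L3,L4] — begin 0,0,0
L1 α=3/5: [45, 303/5, 72]
L2 α=2/3: [433/3, 731/5, 110/3]
L3 α=3/8: [2561/24, 1163/8, 314/3]
L4 α=2/3: [8321/72, 681/8, 758/9]
rounded: [116, 85, 84]

(2,3) stack=L1,L2,L3,L4,L5; from [0,0,0]:
after L1 α=3/5: [45, 303/5, 72]
after L2 α=2/3: [433/3, 731/5, 110/3]
after L3 α=3/8: [2561/24, 1163/8, 314/3]
after L4 α=2/3: [8321/72, 681/8, 758/9]
after L5 α=5/8: [23321/192, 2923/64, 1733/24]
= [121, 46, 72]

at x=0,y=1 over L1,L2,L3,L4,L5:
L1 α=1/2: [113/2, 227/2, 16]
L2 α=2/3: [421/6, 153/2, 314/3]
L3 α=1: [96, 211, 223]
L4 α=2/3: [130, 451/3, 389/3]
L5 α=2/3: [518/3, 1873/9, 827/9]
rounded: [173, 208, 92]

at x=3,y=0 over L1,L2,L3,L4:
L1 α=3/5: [294/5, 66/5, 348/5]
L2 α=1/2: [652/5, 331/10, 1623/10]
L3 α=1/2: [641/5, 1971/20, 2973/20]
L4 α=2/3: [881/15, 5171/60, 11093/60]
→ [59, 86, 185]

(1,2) stack=L1,L2,L3; from [0,0,0]:
L1 α=2/3: [100/3, 322/3, 78]
L2 α=2/3: [1324/9, 1210/9, 38]
L3 α=3/7: [9508/63, 10186/63, 878/7]
= [151, 162, 125]

at x=1,y=1 over L1,L2:
after L1 α=1/7: [179/7, 164/7, 131/7]
after L2 α=2/3: [125/7, 2852/21, 1145/7]
= [18, 136, 164]


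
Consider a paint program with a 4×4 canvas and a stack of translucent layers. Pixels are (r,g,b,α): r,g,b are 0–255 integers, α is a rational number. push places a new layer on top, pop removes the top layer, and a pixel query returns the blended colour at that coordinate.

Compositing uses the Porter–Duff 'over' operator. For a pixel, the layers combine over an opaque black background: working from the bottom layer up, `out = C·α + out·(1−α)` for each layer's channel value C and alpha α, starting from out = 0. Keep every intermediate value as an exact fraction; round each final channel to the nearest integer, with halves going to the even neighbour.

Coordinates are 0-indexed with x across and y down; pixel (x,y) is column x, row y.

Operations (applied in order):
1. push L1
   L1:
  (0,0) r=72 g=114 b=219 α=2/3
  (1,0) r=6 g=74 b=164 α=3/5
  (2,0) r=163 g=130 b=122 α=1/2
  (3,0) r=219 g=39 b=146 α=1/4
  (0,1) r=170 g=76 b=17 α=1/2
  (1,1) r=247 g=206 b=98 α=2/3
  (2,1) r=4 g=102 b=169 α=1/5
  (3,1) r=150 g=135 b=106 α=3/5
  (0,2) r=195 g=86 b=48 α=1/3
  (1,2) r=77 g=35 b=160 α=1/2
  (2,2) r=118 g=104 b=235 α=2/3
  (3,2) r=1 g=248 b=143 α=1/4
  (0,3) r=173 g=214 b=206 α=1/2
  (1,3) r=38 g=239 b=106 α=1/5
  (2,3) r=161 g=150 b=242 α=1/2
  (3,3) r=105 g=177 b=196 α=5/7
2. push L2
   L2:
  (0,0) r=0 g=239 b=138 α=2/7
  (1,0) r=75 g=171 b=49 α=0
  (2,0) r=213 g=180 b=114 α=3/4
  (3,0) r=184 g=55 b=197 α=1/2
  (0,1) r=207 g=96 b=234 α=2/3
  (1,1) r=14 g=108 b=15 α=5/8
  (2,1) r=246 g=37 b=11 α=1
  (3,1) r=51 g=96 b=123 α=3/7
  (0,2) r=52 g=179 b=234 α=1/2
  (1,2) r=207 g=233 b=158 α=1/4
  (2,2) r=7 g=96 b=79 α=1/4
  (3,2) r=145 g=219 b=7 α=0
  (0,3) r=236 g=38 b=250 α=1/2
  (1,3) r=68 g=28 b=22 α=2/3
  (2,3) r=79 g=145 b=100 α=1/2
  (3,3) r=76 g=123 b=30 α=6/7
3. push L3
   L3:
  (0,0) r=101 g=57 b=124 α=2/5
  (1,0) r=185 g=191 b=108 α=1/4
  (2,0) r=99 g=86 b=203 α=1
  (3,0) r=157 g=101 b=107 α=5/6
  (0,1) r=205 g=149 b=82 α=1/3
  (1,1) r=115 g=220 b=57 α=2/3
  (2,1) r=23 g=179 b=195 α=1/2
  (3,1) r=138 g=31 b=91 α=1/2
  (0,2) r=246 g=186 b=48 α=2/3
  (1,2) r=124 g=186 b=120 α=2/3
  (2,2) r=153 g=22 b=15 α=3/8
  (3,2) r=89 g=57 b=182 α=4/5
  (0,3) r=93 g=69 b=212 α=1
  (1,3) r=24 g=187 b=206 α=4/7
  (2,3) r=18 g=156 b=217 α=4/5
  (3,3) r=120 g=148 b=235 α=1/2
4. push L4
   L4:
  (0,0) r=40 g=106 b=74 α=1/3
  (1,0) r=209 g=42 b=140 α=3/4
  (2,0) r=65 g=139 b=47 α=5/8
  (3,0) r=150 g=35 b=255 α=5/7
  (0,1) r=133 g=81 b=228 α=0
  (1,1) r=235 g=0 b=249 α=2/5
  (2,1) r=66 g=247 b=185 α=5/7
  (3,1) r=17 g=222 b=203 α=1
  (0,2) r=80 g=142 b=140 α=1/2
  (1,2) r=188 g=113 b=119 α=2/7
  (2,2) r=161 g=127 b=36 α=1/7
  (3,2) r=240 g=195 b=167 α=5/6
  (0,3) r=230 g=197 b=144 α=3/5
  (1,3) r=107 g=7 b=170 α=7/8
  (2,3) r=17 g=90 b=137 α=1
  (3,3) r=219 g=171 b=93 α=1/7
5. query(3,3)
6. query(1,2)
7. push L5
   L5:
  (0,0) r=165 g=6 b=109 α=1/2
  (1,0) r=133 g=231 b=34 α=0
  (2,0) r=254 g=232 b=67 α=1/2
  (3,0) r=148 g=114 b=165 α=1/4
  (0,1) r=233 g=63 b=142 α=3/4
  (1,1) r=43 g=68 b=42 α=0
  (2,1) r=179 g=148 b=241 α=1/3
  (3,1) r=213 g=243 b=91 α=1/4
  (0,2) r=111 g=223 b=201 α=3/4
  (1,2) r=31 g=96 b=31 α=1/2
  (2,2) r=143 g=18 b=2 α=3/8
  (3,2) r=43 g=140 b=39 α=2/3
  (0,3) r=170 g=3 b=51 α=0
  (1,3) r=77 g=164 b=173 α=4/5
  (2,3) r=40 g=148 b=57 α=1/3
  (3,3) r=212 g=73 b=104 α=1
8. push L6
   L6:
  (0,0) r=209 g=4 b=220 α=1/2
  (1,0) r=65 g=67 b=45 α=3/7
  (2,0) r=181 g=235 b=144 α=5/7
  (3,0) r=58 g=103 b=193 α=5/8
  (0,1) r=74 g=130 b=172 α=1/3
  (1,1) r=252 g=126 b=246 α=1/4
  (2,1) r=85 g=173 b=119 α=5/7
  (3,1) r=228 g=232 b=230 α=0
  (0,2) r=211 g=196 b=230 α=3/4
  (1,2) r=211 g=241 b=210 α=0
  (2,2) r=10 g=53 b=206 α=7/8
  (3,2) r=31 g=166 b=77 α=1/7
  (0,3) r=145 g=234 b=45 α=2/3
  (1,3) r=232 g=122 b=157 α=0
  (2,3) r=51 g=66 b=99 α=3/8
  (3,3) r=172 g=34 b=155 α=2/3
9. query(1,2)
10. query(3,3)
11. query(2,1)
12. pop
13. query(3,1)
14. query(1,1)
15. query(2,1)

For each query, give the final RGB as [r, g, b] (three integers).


(3,3) stack=L1,L2,L3,L4; from [0,0,0]:
L1 α=5/7: [75, 885/7, 140]
L2 α=6/7: [531/7, 6051/49, 320/7]
L3 α=1/2: [1371/14, 13303/98, 1965/14]
L4 α=1/7: [5646/49, 48288/343, 6546/49]
rounded: [115, 141, 134]

query (1,2) [L1,L2,L3,L4] — begin 0,0,0
+L1 (α=1/2) → [77/2, 35/2, 80]
+L2 (α=1/4) → [645/8, 571/8, 199/2]
+L3 (α=2/3) → [2629/24, 3547/24, 679/6]
+L4 (α=2/7) → [3167/24, 23159/168, 689/6]
→ [132, 138, 115]

(1,2) stack=L1,L2,L3,L4,L5,L6; from [0,0,0]:
+L1 (α=1/2) → [77/2, 35/2, 80]
+L2 (α=1/4) → [645/8, 571/8, 199/2]
+L3 (α=2/3) → [2629/24, 3547/24, 679/6]
+L4 (α=2/7) → [3167/24, 23159/168, 689/6]
+L5 (α=1/2) → [3911/48, 39287/336, 875/12]
+L6 (α=0) → [3911/48, 39287/336, 875/12]
→ [81, 117, 73]

at x=3,y=3 over L1,L2,L3,L4,L5,L6:
after L1 α=5/7: [75, 885/7, 140]
after L2 α=6/7: [531/7, 6051/49, 320/7]
after L3 α=1/2: [1371/14, 13303/98, 1965/14]
after L4 α=1/7: [5646/49, 48288/343, 6546/49]
after L5 α=1: [212, 73, 104]
after L6 α=2/3: [556/3, 47, 138]
→ [185, 47, 138]

(2,1) stack=L1,L2,L3,L4,L5,L6; from [0,0,0]:
L1 α=1/5: [4/5, 102/5, 169/5]
L2 α=1: [246, 37, 11]
L3 α=1/2: [269/2, 108, 103]
L4 α=5/7: [599/7, 1451/7, 1131/7]
L5 α=1/3: [817/7, 3938/21, 3949/21]
L6 α=5/7: [4609/49, 26041/147, 20393/147]
= [94, 177, 139]

(3,1) stack=L1,L2,L3,L4,L5; from [0,0,0]:
after L1 α=3/5: [90, 81, 318/5]
after L2 α=3/7: [513/7, 612/7, 3117/35]
after L3 α=1/2: [1479/14, 829/14, 3151/35]
after L4 α=1: [17, 222, 203]
after L5 α=1/4: [66, 909/4, 175]
= [66, 227, 175]

query (1,1) [L1,L2,L3,L4,L5] — begin 0,0,0
+L1 (α=2/3) → [494/3, 412/3, 196/3]
+L2 (α=5/8) → [141/2, 119, 271/8]
+L3 (α=2/3) → [601/6, 559/3, 1183/24]
+L4 (α=2/5) → [1541/10, 559/5, 5167/40]
+L5 (α=0) → [1541/10, 559/5, 5167/40]
→ [154, 112, 129]

(2,1) stack=L1,L2,L3,L4,L5; from [0,0,0]:
after L1 α=1/5: [4/5, 102/5, 169/5]
after L2 α=1: [246, 37, 11]
after L3 α=1/2: [269/2, 108, 103]
after L4 α=5/7: [599/7, 1451/7, 1131/7]
after L5 α=1/3: [817/7, 3938/21, 3949/21]
= [117, 188, 188]


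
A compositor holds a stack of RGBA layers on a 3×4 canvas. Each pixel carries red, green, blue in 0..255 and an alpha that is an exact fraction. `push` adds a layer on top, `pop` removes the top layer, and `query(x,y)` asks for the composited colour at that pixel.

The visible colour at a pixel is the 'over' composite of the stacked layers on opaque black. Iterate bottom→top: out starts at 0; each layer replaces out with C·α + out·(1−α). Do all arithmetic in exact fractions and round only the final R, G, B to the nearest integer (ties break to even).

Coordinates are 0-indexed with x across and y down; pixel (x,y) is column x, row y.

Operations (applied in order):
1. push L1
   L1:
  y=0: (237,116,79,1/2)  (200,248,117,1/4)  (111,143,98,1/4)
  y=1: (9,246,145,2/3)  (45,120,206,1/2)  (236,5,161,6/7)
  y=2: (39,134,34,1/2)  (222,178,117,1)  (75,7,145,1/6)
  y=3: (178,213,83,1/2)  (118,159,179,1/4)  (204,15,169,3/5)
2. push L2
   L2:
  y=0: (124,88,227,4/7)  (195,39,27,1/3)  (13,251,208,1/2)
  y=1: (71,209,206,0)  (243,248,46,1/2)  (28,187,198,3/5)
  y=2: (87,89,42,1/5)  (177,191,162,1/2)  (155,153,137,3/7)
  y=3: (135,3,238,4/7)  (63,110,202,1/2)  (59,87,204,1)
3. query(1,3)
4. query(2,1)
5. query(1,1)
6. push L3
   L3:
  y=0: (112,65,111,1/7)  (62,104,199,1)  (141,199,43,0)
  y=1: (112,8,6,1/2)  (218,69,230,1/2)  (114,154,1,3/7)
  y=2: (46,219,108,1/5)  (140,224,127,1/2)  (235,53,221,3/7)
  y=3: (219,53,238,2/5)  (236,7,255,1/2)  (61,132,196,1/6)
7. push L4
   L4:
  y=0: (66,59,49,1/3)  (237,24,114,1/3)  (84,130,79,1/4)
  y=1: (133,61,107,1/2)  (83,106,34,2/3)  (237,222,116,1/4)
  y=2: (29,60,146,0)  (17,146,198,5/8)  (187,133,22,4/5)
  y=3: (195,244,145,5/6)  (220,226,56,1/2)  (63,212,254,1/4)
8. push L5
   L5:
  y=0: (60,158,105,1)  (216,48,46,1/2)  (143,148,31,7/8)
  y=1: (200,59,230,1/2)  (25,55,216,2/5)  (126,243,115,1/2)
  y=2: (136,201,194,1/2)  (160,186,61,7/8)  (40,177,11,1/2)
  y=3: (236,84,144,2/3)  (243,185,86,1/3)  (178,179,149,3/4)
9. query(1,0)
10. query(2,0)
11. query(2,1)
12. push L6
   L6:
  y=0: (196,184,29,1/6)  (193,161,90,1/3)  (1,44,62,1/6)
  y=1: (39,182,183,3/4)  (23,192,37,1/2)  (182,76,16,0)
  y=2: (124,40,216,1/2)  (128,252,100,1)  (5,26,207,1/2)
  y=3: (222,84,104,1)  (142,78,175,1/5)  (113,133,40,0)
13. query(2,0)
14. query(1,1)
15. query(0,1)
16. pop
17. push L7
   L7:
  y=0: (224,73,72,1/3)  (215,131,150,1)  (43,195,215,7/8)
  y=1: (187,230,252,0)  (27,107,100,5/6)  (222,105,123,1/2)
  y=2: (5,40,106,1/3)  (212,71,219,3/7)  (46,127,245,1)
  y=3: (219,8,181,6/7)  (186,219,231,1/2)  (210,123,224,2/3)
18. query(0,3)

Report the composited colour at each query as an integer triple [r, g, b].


at x=1,y=3 over L1,L2:
after L1 α=1/4: [59/2, 159/4, 179/4]
after L2 α=1/2: [185/4, 599/8, 987/8]
= [46, 75, 123]

at x=2,y=1 over L1,L2:
L1 α=6/7: [1416/7, 30/7, 138]
L2 α=3/5: [684/7, 3987/35, 174]
rounded: [98, 114, 174]

at x=1,y=1 over L1,L2:
after L1 α=1/2: [45/2, 60, 103]
after L2 α=1/2: [531/4, 154, 149/2]
rounded: [133, 154, 74]

(1,0) stack=L1,L2,L3,L4,L5; from [0,0,0]:
after L1 α=1/4: [50, 62, 117/4]
after L2 α=1/3: [295/3, 163/3, 57/2]
after L3 α=1: [62, 104, 199]
after L4 α=1/3: [361/3, 232/3, 512/3]
after L5 α=1/2: [1009/6, 188/3, 325/3]
→ [168, 63, 108]

query (2,0) [L1,L2,L3,L4,L5] — begin 0,0,0
+L1 (α=1/4) → [111/4, 143/4, 49/2]
+L2 (α=1/2) → [163/8, 1147/8, 465/4]
+L3 (α=0) → [163/8, 1147/8, 465/4]
+L4 (α=1/4) → [1161/32, 4481/32, 1711/16]
+L5 (α=7/8) → [33193/256, 37633/256, 5183/128]
rounded: [130, 147, 40]

(2,1) stack=L1,L2,L3,L4,L5; from [0,0,0]:
after L1 α=6/7: [1416/7, 30/7, 138]
after L2 α=3/5: [684/7, 3987/35, 174]
after L3 α=3/7: [5130/49, 32118/245, 699/7]
after L4 α=1/4: [27003/196, 37686/245, 2909/28]
after L5 α=1/2: [51699/392, 97221/490, 6129/56]
rounded: [132, 198, 109]

at x=2,y=0 over L1,L2,L3,L4,L5,L6:
+L1 (α=1/4) → [111/4, 143/4, 49/2]
+L2 (α=1/2) → [163/8, 1147/8, 465/4]
+L3 (α=0) → [163/8, 1147/8, 465/4]
+L4 (α=1/4) → [1161/32, 4481/32, 1711/16]
+L5 (α=7/8) → [33193/256, 37633/256, 5183/128]
+L6 (α=1/6) → [55407/512, 199429/1536, 33851/768]
→ [108, 130, 44]

(1,1) stack=L1,L2,L3,L4,L5,L6; from [0,0,0]:
L1 α=1/2: [45/2, 60, 103]
L2 α=1/2: [531/4, 154, 149/2]
L3 α=1/2: [1403/8, 223/2, 609/4]
L4 α=2/3: [2731/24, 647/6, 881/12]
L5 α=2/5: [3131/40, 867/10, 2609/20]
L6 α=1/2: [4051/80, 2787/20, 3349/40]
= [51, 139, 84]

query (0,1) [L1,L2,L3,L4,L5,L6] — begin 0,0,0
L1 α=2/3: [6, 164, 290/3]
L2 α=0: [6, 164, 290/3]
L3 α=1/2: [59, 86, 154/3]
L4 α=1/2: [96, 147/2, 475/6]
L5 α=1/2: [148, 265/4, 1855/12]
L6 α=3/4: [265/4, 2449/16, 8443/48]
rounded: [66, 153, 176]

query (0,3) [L1,L2,L3,L4,L5,L7] — begin 0,0,0
L1 α=1/2: [89, 213/2, 83/2]
L2 α=4/7: [807/7, 663/14, 2153/14]
L3 α=2/5: [5487/35, 3473/70, 13123/70]
L4 α=5/6: [6602/35, 88873/420, 21291/140]
L5 α=2/3: [23122/105, 159433/1260, 20537/140]
L7 α=6/7: [161092/735, 219913/8820, 172577/980]
= [219, 25, 176]


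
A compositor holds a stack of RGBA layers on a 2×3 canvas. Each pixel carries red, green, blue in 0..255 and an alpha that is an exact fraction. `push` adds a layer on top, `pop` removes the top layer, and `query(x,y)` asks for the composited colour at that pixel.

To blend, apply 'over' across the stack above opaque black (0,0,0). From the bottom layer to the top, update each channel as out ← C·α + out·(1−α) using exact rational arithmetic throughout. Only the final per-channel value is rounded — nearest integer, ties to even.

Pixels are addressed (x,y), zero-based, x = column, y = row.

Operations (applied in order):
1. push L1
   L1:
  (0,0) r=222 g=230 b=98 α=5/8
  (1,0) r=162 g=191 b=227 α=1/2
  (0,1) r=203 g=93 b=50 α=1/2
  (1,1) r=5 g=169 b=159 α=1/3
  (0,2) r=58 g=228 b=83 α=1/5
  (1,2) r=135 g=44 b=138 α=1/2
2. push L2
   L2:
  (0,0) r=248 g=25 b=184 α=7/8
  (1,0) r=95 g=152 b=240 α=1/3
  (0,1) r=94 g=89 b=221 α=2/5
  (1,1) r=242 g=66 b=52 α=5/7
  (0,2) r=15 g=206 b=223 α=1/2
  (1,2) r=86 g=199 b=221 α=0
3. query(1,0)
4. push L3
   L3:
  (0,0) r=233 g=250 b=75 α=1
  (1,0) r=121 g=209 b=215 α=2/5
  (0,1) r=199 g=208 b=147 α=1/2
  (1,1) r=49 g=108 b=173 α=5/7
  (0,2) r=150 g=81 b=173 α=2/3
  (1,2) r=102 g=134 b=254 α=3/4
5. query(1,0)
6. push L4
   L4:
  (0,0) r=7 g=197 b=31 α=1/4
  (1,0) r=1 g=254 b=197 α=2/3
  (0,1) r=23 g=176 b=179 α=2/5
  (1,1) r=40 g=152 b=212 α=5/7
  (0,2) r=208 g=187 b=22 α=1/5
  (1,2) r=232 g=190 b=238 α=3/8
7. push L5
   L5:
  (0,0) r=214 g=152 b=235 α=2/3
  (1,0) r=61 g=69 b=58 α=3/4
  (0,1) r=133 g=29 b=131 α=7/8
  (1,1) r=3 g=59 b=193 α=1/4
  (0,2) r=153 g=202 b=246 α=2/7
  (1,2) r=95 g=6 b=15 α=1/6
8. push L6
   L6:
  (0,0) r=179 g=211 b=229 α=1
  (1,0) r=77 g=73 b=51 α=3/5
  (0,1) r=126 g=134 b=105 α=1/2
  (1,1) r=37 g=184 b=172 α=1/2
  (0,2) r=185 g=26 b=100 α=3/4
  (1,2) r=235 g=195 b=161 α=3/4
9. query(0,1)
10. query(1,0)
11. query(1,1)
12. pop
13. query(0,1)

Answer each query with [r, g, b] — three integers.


(1,0) stack=L1,L2; from [0,0,0]:
after L1 α=1/2: [81, 191/2, 227/2]
after L2 α=1/3: [257/3, 343/3, 467/3]
= [86, 114, 156]

query (1,0) [L1,L2,L3] — begin 0,0,0
after L1 α=1/2: [81, 191/2, 227/2]
after L2 α=1/3: [257/3, 343/3, 467/3]
after L3 α=2/5: [499/5, 761/5, 897/5]
→ [100, 152, 179]

query (0,1) [L1,L2,L3,L4,L5,L6] — begin 0,0,0
after L1 α=1/2: [203/2, 93/2, 25]
after L2 α=2/5: [197/2, 127/2, 517/5]
after L3 α=1/2: [595/4, 543/4, 626/5]
after L4 α=2/5: [1969/20, 3037/20, 3668/25]
after L5 α=7/8: [20589/160, 7097/160, 26593/200]
after L6 α=1/2: [40749/320, 28537/320, 47593/400]
= [127, 89, 119]

at x=1,y=0 over L1,L2,L3,L4,L5,L6:
after L1 α=1/2: [81, 191/2, 227/2]
after L2 α=1/3: [257/3, 343/3, 467/3]
after L3 α=2/5: [499/5, 761/5, 897/5]
after L4 α=2/3: [509/15, 3301/15, 2867/15]
after L5 α=3/4: [1627/30, 3203/30, 5477/60]
after L6 α=3/5: [5092/75, 6488/75, 10067/150]
= [68, 87, 67]

(1,1) stack=L1,L2,L3,L4,L5,L6; from [0,0,0]:
L1 α=1/3: [5/3, 169/3, 53]
L2 α=5/7: [520/3, 1328/21, 366/7]
L3 α=5/7: [1775/21, 13996/147, 6787/49]
L4 α=5/7: [7750/147, 139712/1029, 65514/343]
L5 α=1/4: [7897/196, 159949/1372, 262741/1372]
L6 α=1/2: [15149/392, 412397/2744, 498725/2744]
→ [39, 150, 182]

at x=0,y=1 over L1,L2,L3,L4,L5:
+L1 (α=1/2) → [203/2, 93/2, 25]
+L2 (α=2/5) → [197/2, 127/2, 517/5]
+L3 (α=1/2) → [595/4, 543/4, 626/5]
+L4 (α=2/5) → [1969/20, 3037/20, 3668/25]
+L5 (α=7/8) → [20589/160, 7097/160, 26593/200]
→ [129, 44, 133]


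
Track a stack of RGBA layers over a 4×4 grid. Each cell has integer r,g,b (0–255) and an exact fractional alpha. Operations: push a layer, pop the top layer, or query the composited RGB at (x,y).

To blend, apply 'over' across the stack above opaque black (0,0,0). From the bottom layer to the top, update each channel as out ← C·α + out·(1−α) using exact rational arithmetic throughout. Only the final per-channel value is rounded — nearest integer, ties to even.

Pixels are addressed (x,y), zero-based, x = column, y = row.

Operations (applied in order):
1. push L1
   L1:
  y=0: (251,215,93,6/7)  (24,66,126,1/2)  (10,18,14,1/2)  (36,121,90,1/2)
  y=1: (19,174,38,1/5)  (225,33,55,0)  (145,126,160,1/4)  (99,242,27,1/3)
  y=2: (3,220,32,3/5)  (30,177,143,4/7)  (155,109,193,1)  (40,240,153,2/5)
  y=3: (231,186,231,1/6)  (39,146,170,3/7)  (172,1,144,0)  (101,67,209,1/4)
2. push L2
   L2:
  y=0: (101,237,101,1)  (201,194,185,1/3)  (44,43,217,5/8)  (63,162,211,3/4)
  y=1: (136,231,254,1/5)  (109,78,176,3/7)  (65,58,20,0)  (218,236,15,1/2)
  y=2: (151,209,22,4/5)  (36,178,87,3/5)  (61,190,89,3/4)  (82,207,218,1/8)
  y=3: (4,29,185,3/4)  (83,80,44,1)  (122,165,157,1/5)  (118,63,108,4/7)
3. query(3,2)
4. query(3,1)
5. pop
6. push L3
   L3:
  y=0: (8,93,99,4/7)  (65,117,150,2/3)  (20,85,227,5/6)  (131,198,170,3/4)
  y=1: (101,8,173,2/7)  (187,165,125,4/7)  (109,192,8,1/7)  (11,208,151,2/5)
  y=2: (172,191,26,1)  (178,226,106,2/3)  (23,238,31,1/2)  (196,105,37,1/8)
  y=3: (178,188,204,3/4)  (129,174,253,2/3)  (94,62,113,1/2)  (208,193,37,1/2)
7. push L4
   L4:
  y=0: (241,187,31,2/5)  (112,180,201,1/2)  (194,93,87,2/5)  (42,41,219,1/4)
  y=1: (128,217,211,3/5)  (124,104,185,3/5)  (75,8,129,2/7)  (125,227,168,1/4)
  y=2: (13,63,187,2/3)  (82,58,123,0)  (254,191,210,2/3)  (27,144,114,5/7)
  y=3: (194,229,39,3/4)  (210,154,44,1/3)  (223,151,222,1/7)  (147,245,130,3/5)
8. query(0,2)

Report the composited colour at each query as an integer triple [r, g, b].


(3,2) stack=L1,L2; from [0,0,0]:
after L1 α=2/5: [16, 96, 306/5]
after L2 α=1/8: [97/4, 879/8, 404/5]
rounded: [24, 110, 81]

at x=3,y=1 over L1,L2:
L1 α=1/3: [33, 242/3, 9]
L2 α=1/2: [251/2, 475/3, 12]
→ [126, 158, 12]

at x=0,y=2 over L1,L3,L4:
after L1 α=3/5: [9/5, 132, 96/5]
after L3 α=1: [172, 191, 26]
after L4 α=2/3: [66, 317/3, 400/3]
= [66, 106, 133]


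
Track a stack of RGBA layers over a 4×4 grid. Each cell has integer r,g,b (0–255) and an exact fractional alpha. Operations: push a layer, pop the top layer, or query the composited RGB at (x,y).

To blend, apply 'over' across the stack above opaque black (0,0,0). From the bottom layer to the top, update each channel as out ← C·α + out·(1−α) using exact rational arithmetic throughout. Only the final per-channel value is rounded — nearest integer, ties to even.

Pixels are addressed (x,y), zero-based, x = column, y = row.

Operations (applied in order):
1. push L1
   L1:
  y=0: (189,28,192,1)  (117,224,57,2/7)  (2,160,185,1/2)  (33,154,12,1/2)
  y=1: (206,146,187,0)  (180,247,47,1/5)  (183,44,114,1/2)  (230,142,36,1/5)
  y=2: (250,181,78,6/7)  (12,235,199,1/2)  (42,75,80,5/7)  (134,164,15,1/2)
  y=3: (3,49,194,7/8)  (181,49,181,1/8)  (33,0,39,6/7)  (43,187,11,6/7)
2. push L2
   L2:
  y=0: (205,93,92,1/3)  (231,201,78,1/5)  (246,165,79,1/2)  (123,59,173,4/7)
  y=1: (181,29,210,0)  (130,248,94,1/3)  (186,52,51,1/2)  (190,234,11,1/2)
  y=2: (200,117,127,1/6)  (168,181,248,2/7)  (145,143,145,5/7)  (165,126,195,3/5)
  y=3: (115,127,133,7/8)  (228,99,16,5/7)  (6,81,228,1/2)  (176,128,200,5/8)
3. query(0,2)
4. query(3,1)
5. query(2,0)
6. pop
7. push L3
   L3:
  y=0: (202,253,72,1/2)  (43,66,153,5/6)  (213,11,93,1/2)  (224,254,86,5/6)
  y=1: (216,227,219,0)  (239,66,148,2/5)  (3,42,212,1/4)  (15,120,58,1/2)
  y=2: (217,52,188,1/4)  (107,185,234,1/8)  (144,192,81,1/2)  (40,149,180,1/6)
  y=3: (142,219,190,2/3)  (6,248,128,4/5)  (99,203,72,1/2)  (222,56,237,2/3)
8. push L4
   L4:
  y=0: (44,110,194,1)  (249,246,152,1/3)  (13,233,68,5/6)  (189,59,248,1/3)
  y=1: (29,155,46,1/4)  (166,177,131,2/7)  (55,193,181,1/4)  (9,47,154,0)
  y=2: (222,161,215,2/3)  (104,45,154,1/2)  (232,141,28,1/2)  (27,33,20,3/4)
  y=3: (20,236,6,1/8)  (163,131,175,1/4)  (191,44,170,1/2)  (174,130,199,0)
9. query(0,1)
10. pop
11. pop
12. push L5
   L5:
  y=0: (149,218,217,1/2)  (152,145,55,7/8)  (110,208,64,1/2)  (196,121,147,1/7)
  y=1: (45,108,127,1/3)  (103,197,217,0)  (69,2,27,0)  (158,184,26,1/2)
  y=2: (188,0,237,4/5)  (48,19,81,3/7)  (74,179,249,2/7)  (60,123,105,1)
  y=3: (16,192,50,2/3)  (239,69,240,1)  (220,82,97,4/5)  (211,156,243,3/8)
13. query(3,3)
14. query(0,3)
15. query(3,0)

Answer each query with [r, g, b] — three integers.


at x=0,y=2 over L1,L2:
after L1 α=6/7: [1500/7, 1086/7, 468/7]
after L2 α=1/6: [4450/21, 2083/14, 3229/42]
rounded: [212, 149, 77]

query (3,1) [L1,L2] — begin 0,0,0
after L1 α=1/5: [46, 142/5, 36/5]
after L2 α=1/2: [118, 656/5, 91/10]
→ [118, 131, 9]

query (2,0) [L1,L2] — begin 0,0,0
after L1 α=1/2: [1, 80, 185/2]
after L2 α=1/2: [247/2, 245/2, 343/4]
→ [124, 122, 86]

(0,1) stack=L1,L3,L4; from [0,0,0]:
+L1 (α=0) → [0, 0, 0]
+L3 (α=0) → [0, 0, 0]
+L4 (α=1/4) → [29/4, 155/4, 23/2]
→ [7, 39, 12]

at x=3,y=3 over L1,L5:
+L1 (α=6/7) → [258/7, 1122/7, 66/7]
+L5 (α=3/8) → [5721/56, 4443/28, 5433/56]
= [102, 159, 97]

(0,3) stack=L1,L5; from [0,0,0]:
+L1 (α=7/8) → [21/8, 343/8, 679/4]
+L5 (α=2/3) → [277/24, 3415/24, 1079/12]
→ [12, 142, 90]

(3,0) stack=L1,L5; from [0,0,0]:
+L1 (α=1/2) → [33/2, 77, 6]
+L5 (α=1/7) → [295/7, 583/7, 183/7]
rounded: [42, 83, 26]


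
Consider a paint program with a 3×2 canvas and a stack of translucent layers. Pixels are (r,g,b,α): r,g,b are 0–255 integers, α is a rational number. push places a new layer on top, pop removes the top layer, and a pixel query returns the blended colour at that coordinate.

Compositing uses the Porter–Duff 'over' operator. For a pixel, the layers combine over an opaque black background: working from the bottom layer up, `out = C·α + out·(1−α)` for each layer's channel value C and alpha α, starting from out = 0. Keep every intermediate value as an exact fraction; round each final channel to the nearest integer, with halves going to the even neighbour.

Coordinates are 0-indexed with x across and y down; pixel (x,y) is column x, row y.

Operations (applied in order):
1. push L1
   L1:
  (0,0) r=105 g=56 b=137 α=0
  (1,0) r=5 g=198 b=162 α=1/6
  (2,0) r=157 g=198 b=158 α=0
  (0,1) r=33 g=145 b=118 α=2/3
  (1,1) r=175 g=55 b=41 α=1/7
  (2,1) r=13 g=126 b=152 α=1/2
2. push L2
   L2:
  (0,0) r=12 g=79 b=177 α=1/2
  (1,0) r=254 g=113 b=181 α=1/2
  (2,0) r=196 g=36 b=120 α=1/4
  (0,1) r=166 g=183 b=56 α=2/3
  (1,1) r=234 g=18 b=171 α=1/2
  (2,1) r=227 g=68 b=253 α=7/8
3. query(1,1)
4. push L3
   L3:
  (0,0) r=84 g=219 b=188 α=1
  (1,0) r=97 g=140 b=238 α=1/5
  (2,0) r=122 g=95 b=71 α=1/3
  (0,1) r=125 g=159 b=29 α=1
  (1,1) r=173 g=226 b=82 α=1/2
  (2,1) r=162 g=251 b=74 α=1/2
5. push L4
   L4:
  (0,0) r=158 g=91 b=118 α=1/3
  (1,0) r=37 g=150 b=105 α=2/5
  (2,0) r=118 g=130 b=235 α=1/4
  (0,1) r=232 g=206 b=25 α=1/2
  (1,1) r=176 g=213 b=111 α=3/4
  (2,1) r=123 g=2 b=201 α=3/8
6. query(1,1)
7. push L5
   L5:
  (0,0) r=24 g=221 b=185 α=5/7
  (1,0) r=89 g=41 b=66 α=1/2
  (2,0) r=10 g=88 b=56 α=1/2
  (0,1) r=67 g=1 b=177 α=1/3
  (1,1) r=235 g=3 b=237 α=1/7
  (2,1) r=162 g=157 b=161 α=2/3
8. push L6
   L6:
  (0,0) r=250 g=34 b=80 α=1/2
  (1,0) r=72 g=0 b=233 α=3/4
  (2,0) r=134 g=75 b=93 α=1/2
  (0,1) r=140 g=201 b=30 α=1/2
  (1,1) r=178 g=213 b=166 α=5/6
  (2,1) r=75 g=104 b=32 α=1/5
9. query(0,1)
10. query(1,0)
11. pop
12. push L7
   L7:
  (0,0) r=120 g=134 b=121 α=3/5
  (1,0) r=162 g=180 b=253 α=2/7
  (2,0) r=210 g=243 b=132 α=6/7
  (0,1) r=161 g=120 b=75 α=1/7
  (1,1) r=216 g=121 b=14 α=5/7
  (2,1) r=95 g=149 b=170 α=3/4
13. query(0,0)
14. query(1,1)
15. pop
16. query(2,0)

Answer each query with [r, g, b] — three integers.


(1,1) stack=L1,L2; from [0,0,0]:
after L1 α=1/7: [25, 55/7, 41/7]
after L2 α=1/2: [259/2, 181/14, 619/7]
= [130, 13, 88]

at x=1,y=1 over L1,L2,L3,L4:
after L1 α=1/7: [25, 55/7, 41/7]
after L2 α=1/2: [259/2, 181/14, 619/7]
after L3 α=1/2: [605/4, 3345/28, 1193/14]
after L4 α=3/4: [2717/16, 21237/112, 5855/56]
rounded: [170, 190, 105]

at x=0,y=1 over L1,L2,L3,L4,L5,L6:
L1 α=2/3: [22, 290/3, 236/3]
L2 α=2/3: [118, 1388/9, 572/9]
L3 α=1: [125, 159, 29]
L4 α=1/2: [357/2, 365/2, 27]
L5 α=1/3: [424/3, 122, 77]
L6 α=1/2: [422/3, 323/2, 107/2]
→ [141, 162, 54]

at x=1,y=0 over L1,L2,L3,L4,L5,L6:
after L1 α=1/6: [5/6, 33, 27]
after L2 α=1/2: [1529/12, 73, 104]
after L3 α=1/5: [364/3, 432/5, 654/5]
after L4 α=2/5: [438/5, 2796/25, 3012/25]
after L5 α=1/2: [883/10, 3821/50, 2331/25]
after L6 α=3/4: [3043/40, 3821/200, 9903/50]
→ [76, 19, 198]

query (0,0) [L1,L2,L3,L4,L5,L7] — begin 0,0,0
after L1 α=0: [0, 0, 0]
after L2 α=1/2: [6, 79/2, 177/2]
after L3 α=1: [84, 219, 188]
after L4 α=1/3: [326/3, 529/3, 494/3]
after L5 α=5/7: [1012/21, 4373/21, 3763/21]
after L7 α=3/5: [9584/105, 17188/105, 15149/105]
→ [91, 164, 144]

at x=1,y=1 over L1,L2,L3,L4,L5,L7:
+L1 (α=1/7) → [25, 55/7, 41/7]
+L2 (α=1/2) → [259/2, 181/14, 619/7]
+L3 (α=1/2) → [605/4, 3345/28, 1193/14]
+L4 (α=3/4) → [2717/16, 21237/112, 5855/56]
+L5 (α=1/7) → [1433/8, 63879/392, 24201/196]
+L7 (α=5/7) → [5753/28, 182459/1372, 31061/686]
= [205, 133, 45]

at x=2,y=0 over L1,L2,L3,L4,L5:
after L1 α=0: [0, 0, 0]
after L2 α=1/4: [49, 9, 30]
after L3 α=1/3: [220/3, 113/3, 131/3]
after L4 α=1/4: [169/2, 243/4, 183/2]
after L5 α=1/2: [189/4, 595/8, 295/4]
= [47, 74, 74]


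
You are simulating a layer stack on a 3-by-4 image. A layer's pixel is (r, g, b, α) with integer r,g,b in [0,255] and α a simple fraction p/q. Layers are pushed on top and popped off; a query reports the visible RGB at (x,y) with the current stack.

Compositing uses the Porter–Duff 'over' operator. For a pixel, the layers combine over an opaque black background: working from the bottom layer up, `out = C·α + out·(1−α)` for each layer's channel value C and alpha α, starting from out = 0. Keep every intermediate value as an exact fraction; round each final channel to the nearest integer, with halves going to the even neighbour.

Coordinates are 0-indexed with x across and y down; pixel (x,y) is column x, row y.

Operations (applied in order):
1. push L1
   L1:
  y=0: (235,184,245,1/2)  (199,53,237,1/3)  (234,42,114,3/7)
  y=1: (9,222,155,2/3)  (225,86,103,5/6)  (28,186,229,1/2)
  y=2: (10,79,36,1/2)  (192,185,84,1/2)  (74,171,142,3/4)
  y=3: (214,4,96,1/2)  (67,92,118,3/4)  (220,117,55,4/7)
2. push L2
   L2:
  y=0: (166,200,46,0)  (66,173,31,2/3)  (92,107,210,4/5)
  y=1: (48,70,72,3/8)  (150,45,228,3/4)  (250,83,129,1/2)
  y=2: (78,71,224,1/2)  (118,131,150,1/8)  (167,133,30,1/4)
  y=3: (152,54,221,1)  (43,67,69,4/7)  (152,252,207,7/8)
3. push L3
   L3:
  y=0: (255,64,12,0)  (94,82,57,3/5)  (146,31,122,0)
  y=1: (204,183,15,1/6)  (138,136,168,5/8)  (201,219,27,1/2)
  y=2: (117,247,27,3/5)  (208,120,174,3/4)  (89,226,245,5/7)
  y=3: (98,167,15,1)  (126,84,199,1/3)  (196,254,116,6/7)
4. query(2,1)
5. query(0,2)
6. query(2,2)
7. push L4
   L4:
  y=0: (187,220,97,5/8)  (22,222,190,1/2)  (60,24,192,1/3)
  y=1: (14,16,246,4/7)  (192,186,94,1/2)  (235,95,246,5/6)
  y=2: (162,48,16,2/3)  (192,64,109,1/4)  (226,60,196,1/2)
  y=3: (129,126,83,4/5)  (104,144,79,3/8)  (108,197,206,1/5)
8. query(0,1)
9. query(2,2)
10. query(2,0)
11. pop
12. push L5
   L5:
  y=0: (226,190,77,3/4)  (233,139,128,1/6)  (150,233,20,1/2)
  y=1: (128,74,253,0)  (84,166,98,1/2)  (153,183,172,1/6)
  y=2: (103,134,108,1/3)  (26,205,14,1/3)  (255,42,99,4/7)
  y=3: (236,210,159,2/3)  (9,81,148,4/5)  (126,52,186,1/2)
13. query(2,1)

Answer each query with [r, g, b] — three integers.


query (2,1) [L1,L2,L3] — begin 0,0,0
+L1 (α=1/2) → [14, 93, 229/2]
+L2 (α=1/2) → [132, 88, 487/4]
+L3 (α=1/2) → [333/2, 307/2, 595/8]
= [166, 154, 74]

at x=0,y=2 over L1,L2,L3:
+L1 (α=1/2) → [5, 79/2, 18]
+L2 (α=1/2) → [83/2, 221/4, 121]
+L3 (α=3/5) → [434/5, 1703/10, 323/5]
rounded: [87, 170, 65]

at x=2,y=2 over L1,L2,L3:
+L1 (α=3/4) → [111/2, 513/4, 213/2]
+L2 (α=1/4) → [667/8, 2071/16, 699/8]
+L3 (α=5/7) → [2447/28, 11111/56, 5599/28]
= [87, 198, 200]

at x=0,y=1 over L1,L2,L3,L4:
after L1 α=2/3: [6, 148, 310/3]
after L2 α=3/8: [87/4, 475/4, 1099/12]
after L3 α=1/6: [417/8, 3107/24, 5675/72]
after L4 α=4/7: [1699/56, 517/8, 29291/168]
= [30, 65, 174]

at x=2,y=2 over L1,L2,L3,L4:
after L1 α=3/4: [111/2, 513/4, 213/2]
after L2 α=1/4: [667/8, 2071/16, 699/8]
after L3 α=5/7: [2447/28, 11111/56, 5599/28]
after L4 α=1/2: [8775/56, 14471/112, 11087/56]
→ [157, 129, 198]

(2,0) stack=L1,L2,L3,L4; from [0,0,0]:
+L1 (α=3/7) → [702/7, 18, 342/7]
+L2 (α=4/5) → [3278/35, 446/5, 6222/35]
+L3 (α=0) → [3278/35, 446/5, 6222/35]
+L4 (α=1/3) → [8656/105, 1012/15, 6388/35]
→ [82, 67, 183]

at x=2,y=1 over L1,L2,L3,L5:
+L1 (α=1/2) → [14, 93, 229/2]
+L2 (α=1/2) → [132, 88, 487/4]
+L3 (α=1/2) → [333/2, 307/2, 595/8]
+L5 (α=1/6) → [657/4, 1901/12, 4351/48]
rounded: [164, 158, 91]


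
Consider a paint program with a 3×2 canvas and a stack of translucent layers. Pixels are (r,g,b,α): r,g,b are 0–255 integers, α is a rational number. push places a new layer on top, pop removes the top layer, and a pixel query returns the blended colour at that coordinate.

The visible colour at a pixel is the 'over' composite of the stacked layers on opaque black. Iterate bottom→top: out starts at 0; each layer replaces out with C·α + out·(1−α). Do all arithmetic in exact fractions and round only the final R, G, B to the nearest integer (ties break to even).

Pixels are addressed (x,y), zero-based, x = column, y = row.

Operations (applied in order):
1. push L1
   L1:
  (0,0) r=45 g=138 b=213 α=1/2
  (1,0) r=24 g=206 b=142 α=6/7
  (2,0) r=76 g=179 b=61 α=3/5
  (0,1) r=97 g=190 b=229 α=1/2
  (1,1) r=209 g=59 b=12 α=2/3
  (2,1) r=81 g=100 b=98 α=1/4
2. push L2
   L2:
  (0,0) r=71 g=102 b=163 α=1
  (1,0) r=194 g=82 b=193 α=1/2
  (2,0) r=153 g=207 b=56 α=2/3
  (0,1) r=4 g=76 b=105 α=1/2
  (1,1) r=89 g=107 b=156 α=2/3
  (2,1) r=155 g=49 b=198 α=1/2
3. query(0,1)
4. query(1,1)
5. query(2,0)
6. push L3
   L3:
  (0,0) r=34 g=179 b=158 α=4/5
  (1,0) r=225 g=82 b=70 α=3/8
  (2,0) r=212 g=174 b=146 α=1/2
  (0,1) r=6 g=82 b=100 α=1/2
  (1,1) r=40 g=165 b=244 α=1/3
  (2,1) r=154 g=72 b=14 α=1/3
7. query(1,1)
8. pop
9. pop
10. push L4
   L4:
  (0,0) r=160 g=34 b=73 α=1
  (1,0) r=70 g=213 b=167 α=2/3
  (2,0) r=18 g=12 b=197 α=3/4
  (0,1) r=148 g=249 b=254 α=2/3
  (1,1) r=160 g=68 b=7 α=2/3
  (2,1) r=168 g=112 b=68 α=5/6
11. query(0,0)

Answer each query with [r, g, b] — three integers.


(0,1) stack=L1,L2; from [0,0,0]:
+L1 (α=1/2) → [97/2, 95, 229/2]
+L2 (α=1/2) → [105/4, 171/2, 439/4]
= [26, 86, 110]

query (1,1) [L1,L2] — begin 0,0,0
L1 α=2/3: [418/3, 118/3, 8]
L2 α=2/3: [952/9, 760/9, 320/3]
rounded: [106, 84, 107]

(2,0) stack=L1,L2; from [0,0,0]:
+L1 (α=3/5) → [228/5, 537/5, 183/5]
+L2 (α=2/3) → [586/5, 869/5, 743/15]
= [117, 174, 50]

query (1,1) [L1,L2,L3] — begin 0,0,0
+L1 (α=2/3) → [418/3, 118/3, 8]
+L2 (α=2/3) → [952/9, 760/9, 320/3]
+L3 (α=1/3) → [2264/27, 3005/27, 1372/9]
= [84, 111, 152]

(0,0) stack=L1,L4; from [0,0,0]:
L1 α=1/2: [45/2, 69, 213/2]
L4 α=1: [160, 34, 73]
→ [160, 34, 73]
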